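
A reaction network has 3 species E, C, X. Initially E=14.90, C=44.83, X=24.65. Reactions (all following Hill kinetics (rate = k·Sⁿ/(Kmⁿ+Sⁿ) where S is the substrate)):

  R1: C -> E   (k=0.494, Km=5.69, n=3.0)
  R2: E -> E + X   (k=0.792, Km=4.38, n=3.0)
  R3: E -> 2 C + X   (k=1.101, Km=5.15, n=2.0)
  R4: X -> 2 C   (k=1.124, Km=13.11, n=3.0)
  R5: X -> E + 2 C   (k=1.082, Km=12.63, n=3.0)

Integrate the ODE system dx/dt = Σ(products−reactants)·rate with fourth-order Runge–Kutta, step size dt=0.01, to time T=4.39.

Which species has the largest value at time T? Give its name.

Dominant species at T: C

RK4 with dt=0.01: 439 steps to T=4.39. Trajectory (selected grid times):
t=0.00: E=14.90 C=44.83 X=24.65
t=0.49: E=15.13 C=47.44 X=24.57
t=0.98: E=15.35 C=50.06 X=24.48
t=1.46: E=15.57 C=52.62 X=24.41
t=1.95: E=15.79 C=55.24 X=24.33
t=2.44: E=16.01 C=57.85 X=24.26
t=2.93: E=16.22 C=60.47 X=24.19
t=3.41: E=16.43 C=63.03 X=24.12
t=3.90: E=16.65 C=65.65 X=24.06
t=4.39: E=16.86 C=68.27 X=24.00
At T=4.39: E=16.86 C=68.27 X=24.00; the largest is C.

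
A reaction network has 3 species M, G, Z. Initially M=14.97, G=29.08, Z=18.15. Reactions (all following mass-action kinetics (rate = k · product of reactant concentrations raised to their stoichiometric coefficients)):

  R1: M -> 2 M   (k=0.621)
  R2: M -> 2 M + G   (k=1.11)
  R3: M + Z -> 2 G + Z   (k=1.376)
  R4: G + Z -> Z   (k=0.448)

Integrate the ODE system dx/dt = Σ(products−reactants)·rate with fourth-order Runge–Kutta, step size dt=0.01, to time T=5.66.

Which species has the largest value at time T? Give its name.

RK4 with dt=0.01: 566 steps to T=5.66. Trajectory (selected grid times):
t=0.00: M=14.97 G=29.08 Z=18.15
t=0.63: M=0.00 G=0.47 Z=18.15
t=1.26: M=0.00 G=0.00 Z=18.15
t=1.89: M=0.00 G=0.00 Z=18.15
t=2.52: M=0.00 G=0.00 Z=18.15
t=3.14: M=0.00 G=0.00 Z=18.15
t=3.77: M=0.00 G=0.00 Z=18.15
t=4.40: M=0.00 G=0.00 Z=18.15
t=5.03: M=0.00 G=0.00 Z=18.15
t=5.66: M=0.00 G=0.00 Z=18.15
At T=5.66: M=0.00 G=0.00 Z=18.15; the largest is Z.

Dominant species at T: Z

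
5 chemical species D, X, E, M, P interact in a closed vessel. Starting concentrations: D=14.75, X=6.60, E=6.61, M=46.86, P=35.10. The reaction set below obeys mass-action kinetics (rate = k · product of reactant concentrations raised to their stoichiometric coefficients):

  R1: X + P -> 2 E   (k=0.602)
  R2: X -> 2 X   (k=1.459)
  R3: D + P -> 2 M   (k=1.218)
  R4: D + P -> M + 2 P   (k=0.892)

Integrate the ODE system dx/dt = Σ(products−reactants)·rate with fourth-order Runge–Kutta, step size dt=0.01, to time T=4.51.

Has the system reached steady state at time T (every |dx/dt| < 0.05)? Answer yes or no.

Steady state at T: yes

RK4 with dt=0.01: 451 steps to T=4.51. Trajectory (selected grid times):
t=0.00: D=14.75 X=6.60 E=6.61 M=46.86 P=35.10
t=0.50: D=0.00 X=0.00 E=20.98 M=70.12 P=25.63
t=1.00: D=0.00 X=0.00 E=20.99 M=70.12 P=25.63
t=1.50: D=0.00 X=0.00 E=20.99 M=70.12 P=25.63
t=2.00: D=0.00 X=0.00 E=20.99 M=70.12 P=25.63
t=2.51: D=0.00 X=0.00 E=20.99 M=70.12 P=25.63
t=3.01: D=0.00 X=0.00 E=20.99 M=70.12 P=25.63
t=3.51: D=0.00 X=0.00 E=20.99 M=70.12 P=25.63
t=4.01: D=0.00 X=0.00 E=20.99 M=70.12 P=25.63
t=4.51: D=0.00 X=0.00 E=20.99 M=70.12 P=25.63
Rates at T: R1=0.0000, R2=0.0000, R3=0.0000, R4=0.0000
dx/dt at T (Σ net stoichiometry × rate): D=-0.0000, X=-0.0000, E=+0.0000, M=+0.0000, P=-0.0000
Largest |dx/dt| is |+0.0000| (E) < 0.05 → steady.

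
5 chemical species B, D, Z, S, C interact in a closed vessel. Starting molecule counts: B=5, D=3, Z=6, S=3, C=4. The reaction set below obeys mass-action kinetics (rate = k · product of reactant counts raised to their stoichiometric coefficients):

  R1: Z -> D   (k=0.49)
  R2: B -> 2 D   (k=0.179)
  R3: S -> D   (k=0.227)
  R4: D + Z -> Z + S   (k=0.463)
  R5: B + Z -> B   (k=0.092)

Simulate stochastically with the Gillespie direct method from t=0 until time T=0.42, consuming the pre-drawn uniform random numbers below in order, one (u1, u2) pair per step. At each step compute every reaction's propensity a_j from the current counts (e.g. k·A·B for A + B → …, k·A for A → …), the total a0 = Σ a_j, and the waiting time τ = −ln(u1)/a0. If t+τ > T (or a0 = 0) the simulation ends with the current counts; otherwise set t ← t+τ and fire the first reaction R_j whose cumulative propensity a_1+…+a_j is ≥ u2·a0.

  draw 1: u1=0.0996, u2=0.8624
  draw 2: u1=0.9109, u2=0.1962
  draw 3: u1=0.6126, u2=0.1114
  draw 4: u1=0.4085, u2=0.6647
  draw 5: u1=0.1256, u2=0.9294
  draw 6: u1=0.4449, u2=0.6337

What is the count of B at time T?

B at T = 4

t=0.000: B=5 D=3 Z=6 S=3 C=4
Draw 1: a1=2.940, a2=0.895, a3=0.681, a4=8.334, a5=2.760, a0=15.610; τ=−ln(0.0996)/15.610=0.148 → t=0.148; u2·a0=0.8624·15.610=13.462; a1+…+a4=12.850 < 13.462 ≤ a1+…+a5=15.610 → R5 fires; B=5 D=3 Z=5 S=3 C=4
Draw 2: a1=2.450, a2=0.895, a3=0.681, a4=6.945, a5=2.300, a0=13.271; τ=−ln(0.9109)/13.271=0.007 → t=0.155; u2·a0=0.1962·13.271=2.604; a1=2.450 < 2.604 ≤ a1+a2=3.345 → R2 fires; B=4 D=5 Z=5 S=3 C=4
Draw 3: a1=2.450, a2=0.716, a3=0.681, a4=11.575, a5=1.840, a0=17.262; τ=−ln(0.6126)/17.262=0.028 → t=0.183; u2·a0=0.1114·17.262=1.923 ≤ a1=2.450 → R1 fires; B=4 D=6 Z=4 S=3 C=4
Draw 4: a1=1.960, a2=0.716, a3=0.681, a4=11.112, a5=1.472, a0=15.941; τ=−ln(0.4085)/15.941=0.056 → t=0.239; u2·a0=0.6647·15.941=10.596; a1+…+a3=3.357 < 10.596 ≤ a1+…+a4=14.469 → R4 fires; B=4 D=5 Z=4 S=4 C=4
Draw 5: a1=1.960, a2=0.716, a3=0.908, a4=9.260, a5=1.472, a0=14.316; τ=−ln(0.1256)/14.316=0.145 → t=0.384; u2·a0=0.9294·14.316=13.305; a1+…+a4=12.844 < 13.305 ≤ a1+…+a5=14.316 → R5 fires; B=4 D=5 Z=3 S=4 C=4
Draw 6: a1=1.470, a2=0.716, a3=0.908, a4=6.945, a5=1.104, a0=11.143; τ=−ln(0.4449)/11.143=0.073 → t=0.457 > T=0.42: stop.
Read off B at T=0.42: 4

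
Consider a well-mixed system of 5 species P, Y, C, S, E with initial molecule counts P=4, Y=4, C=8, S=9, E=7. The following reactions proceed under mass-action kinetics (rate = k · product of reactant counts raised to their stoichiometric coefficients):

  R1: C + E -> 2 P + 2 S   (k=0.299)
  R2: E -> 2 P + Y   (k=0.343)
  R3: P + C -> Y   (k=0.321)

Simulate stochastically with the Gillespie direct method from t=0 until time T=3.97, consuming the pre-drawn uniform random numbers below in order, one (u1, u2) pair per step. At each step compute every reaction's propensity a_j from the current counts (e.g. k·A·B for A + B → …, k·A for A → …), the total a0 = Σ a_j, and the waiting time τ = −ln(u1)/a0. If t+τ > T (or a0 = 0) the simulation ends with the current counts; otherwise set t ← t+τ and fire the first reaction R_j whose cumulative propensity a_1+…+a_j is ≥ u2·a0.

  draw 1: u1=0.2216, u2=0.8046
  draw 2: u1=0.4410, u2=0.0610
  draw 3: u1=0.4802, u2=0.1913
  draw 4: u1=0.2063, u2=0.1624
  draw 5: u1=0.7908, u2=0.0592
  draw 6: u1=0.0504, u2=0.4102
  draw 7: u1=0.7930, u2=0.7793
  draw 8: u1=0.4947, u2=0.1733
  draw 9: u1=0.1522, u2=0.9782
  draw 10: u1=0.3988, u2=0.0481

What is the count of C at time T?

t=0.000: P=4 Y=4 C=8 S=9 E=7
Draw 1: a1=16.744, a2=2.401, a3=10.272, a0=29.417; τ=−ln(0.2216)/29.417=0.051 → t=0.051; u2·a0=0.8046·29.417=23.669; a1+a2=19.145 < 23.669 ≤ a1+…+a3=29.417 → R3 fires; P=3 Y=5 C=7 S=9 E=7
Draw 2: a1=14.651, a2=2.401, a3=6.741, a0=23.793; τ=−ln(0.4410)/23.793=0.034 → t=0.086; u2·a0=0.0610·23.793=1.451 ≤ a1=14.651 → R1 fires; P=5 Y=5 C=6 S=11 E=6
Draw 3: a1=10.764, a2=2.058, a3=9.630, a0=22.452; τ=−ln(0.4802)/22.452=0.033 → t=0.118; u2·a0=0.1913·22.452=4.295 ≤ a1=10.764 → R1 fires; P=7 Y=5 C=5 S=13 E=5
Draw 4: a1=7.475, a2=1.715, a3=11.235, a0=20.425; τ=−ln(0.2063)/20.425=0.077 → t=0.196; u2·a0=0.1624·20.425=3.317 ≤ a1=7.475 → R1 fires; P=9 Y=5 C=4 S=15 E=4
Draw 5: a1=4.784, a2=1.372, a3=11.556, a0=17.712; τ=−ln(0.7908)/17.712=0.013 → t=0.209; u2·a0=0.0592·17.712=1.049 ≤ a1=4.784 → R1 fires; P=11 Y=5 C=3 S=17 E=3
Draw 6: a1=2.691, a2=1.029, a3=10.593, a0=14.313; τ=−ln(0.0504)/14.313=0.209 → t=0.418; u2·a0=0.4102·14.313=5.871; a1+a2=3.720 < 5.871 ≤ a1+…+a3=14.313 → R3 fires; P=10 Y=6 C=2 S=17 E=3
Draw 7: a1=1.794, a2=1.029, a3=6.420, a0=9.243; τ=−ln(0.7930)/9.243=0.025 → t=0.443; u2·a0=0.7793·9.243=7.203; a1+a2=2.823 < 7.203 ≤ a1+…+a3=9.243 → R3 fires; P=9 Y=7 C=1 S=17 E=3
Draw 8: a1=0.897, a2=1.029, a3=2.889, a0=4.815; τ=−ln(0.4947)/4.815=0.146 → t=0.589; u2·a0=0.1733·4.815=0.834 ≤ a1=0.897 → R1 fires; P=11 Y=7 C=0 S=19 E=2
Draw 9: a1=0.000, a2=0.686, a3=0.000, a0=0.686; τ=−ln(0.1522)/0.686=2.744 → t=3.333; u2·a0=0.9782·0.686=0.671; a1=0.000 < 0.671 ≤ a1+a2=0.686 → R2 fires; P=13 Y=8 C=0 S=19 E=1
Draw 10: a1=0.000, a2=0.343, a3=0.000, a0=0.343; τ=−ln(0.3988)/0.343=2.680 → t=6.013 > T=3.97: stop.
Read off C at T=3.97: 0

C at T = 0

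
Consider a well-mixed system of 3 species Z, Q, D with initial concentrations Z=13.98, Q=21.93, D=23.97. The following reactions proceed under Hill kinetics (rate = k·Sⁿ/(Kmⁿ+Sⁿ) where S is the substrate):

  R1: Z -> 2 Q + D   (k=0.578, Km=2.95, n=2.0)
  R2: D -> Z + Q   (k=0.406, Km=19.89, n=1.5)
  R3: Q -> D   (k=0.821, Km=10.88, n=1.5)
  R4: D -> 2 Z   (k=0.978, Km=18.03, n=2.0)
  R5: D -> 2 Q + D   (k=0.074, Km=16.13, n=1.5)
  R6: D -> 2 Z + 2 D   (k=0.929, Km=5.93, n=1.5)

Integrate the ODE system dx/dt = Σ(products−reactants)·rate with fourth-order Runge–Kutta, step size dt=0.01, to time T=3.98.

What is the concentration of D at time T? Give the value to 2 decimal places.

D at T = 28.43

RK4 with dt=0.01: 398 steps to T=3.98. Trajectory (selected grid times):
t=0.00: Z=13.98 Q=21.93 D=23.97
t=0.44: Z=15.12 Q=22.29 D=24.47
t=0.88: Z=16.27 Q=22.66 D=24.97
t=1.33: Z=17.46 Q=23.04 D=25.47
t=1.77: Z=18.63 Q=23.41 D=25.97
t=2.21: Z=19.81 Q=23.79 D=26.46
t=2.65: Z=21.00 Q=24.16 D=26.95
t=3.10: Z=22.23 Q=24.54 D=27.45
t=3.54: Z=23.44 Q=24.92 D=27.94
t=3.98: Z=24.66 Q=25.30 D=28.43
Read off D at T=3.98: 28.43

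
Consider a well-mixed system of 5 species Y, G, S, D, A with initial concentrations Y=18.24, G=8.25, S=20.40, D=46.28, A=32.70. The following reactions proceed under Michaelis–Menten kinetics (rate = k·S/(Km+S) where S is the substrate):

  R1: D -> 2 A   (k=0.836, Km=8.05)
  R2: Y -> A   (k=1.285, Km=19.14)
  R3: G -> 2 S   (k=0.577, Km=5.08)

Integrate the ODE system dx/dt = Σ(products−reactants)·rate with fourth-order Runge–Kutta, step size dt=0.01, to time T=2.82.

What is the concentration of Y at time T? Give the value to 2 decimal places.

Y at T = 16.52

RK4 with dt=0.01: 282 steps to T=2.82. Trajectory (selected grid times):
t=0.00: Y=18.24 G=8.25 S=20.40 D=46.28 A=32.70
t=0.31: Y=18.05 G=8.14 S=20.62 D=46.06 A=33.34
t=0.63: Y=17.85 G=8.03 S=20.85 D=45.83 A=33.99
t=0.94: Y=17.66 G=7.92 S=21.07 D=45.61 A=34.62
t=1.25: Y=17.46 G=7.81 S=21.28 D=45.39 A=35.25
t=1.57: Y=17.27 G=7.70 S=21.51 D=45.16 A=35.90
t=1.88: Y=17.08 G=7.59 S=21.72 D=44.94 A=36.53
t=2.19: Y=16.89 G=7.48 S=21.94 D=44.72 A=37.16
t=2.51: Y=16.70 G=7.37 S=22.15 D=44.50 A=37.80
t=2.82: Y=16.52 G=7.27 S=22.37 D=44.28 A=38.43
Read off Y at T=2.82: 16.52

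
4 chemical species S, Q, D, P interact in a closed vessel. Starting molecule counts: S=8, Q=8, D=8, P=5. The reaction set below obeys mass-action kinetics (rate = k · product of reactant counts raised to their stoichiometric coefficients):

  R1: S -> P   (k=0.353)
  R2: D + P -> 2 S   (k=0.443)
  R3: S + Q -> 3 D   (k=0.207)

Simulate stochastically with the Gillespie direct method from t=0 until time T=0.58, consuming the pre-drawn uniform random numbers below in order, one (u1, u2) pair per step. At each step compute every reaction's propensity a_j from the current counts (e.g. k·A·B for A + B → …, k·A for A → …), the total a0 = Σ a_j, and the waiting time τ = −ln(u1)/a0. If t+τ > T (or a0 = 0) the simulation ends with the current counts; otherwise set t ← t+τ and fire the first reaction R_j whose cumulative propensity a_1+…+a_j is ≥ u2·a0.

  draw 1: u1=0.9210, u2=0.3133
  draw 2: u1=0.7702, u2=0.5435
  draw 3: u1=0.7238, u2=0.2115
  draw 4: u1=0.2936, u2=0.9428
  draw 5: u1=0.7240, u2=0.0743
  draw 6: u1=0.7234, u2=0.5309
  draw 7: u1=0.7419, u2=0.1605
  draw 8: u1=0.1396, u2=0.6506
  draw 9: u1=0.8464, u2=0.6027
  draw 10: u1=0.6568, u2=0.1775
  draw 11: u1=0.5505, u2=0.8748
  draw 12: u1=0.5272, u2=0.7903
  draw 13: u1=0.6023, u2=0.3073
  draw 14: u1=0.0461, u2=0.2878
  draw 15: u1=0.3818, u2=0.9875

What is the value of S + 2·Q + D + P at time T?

Check how each reaction changes W = S + 2·Q + D + P (weight of products minus weight of reactants):
R1: S -> P: (1·1) − (1·1) = 1 − 1 = 0
R2: D + P -> 2 S: (1·2) − (1·1 + 1·1) = 2 − 2 = 0
R3: S + Q -> 3 D: (1·3) − (1·1 + 2·1) = 3 − 3 = 0
Every reaction leaves W unchanged, so W is conserved and no simulation is needed: W(T) = W(0) = 8 + 2·8 + 8 + 5 = 37

Value at T = 37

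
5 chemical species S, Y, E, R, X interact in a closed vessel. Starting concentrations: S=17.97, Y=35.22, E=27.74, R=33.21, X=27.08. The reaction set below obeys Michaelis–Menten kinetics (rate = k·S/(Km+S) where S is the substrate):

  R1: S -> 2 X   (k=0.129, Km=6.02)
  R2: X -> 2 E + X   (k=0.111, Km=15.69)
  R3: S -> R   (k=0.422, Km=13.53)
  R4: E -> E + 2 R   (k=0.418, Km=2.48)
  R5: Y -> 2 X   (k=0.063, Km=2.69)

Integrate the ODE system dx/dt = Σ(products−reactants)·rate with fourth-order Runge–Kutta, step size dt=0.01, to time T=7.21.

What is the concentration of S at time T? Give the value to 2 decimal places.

S at T = 15.60

RK4 with dt=0.01: 721 steps to T=7.21. Trajectory (selected grid times):
t=0.00: S=17.97 Y=35.22 E=27.74 R=33.21 X=27.08
t=0.80: S=17.70 Y=35.17 E=27.85 R=34.02 X=27.33
t=1.60: S=17.43 Y=35.13 E=27.97 R=34.82 X=27.58
t=2.40: S=17.17 Y=35.08 E=28.08 R=35.62 X=27.82
t=3.20: S=16.90 Y=35.03 E=28.19 R=36.43 X=28.07
t=4.01: S=16.64 Y=34.99 E=28.31 R=37.24 X=28.32
t=4.81: S=16.38 Y=34.94 E=28.42 R=38.04 X=28.56
t=5.61: S=16.12 Y=34.89 E=28.54 R=38.84 X=28.81
t=6.41: S=15.86 Y=34.84 E=28.65 R=39.64 X=29.05
t=7.21: S=15.60 Y=34.80 E=28.77 R=40.43 X=29.29
Read off S at T=7.21: 15.60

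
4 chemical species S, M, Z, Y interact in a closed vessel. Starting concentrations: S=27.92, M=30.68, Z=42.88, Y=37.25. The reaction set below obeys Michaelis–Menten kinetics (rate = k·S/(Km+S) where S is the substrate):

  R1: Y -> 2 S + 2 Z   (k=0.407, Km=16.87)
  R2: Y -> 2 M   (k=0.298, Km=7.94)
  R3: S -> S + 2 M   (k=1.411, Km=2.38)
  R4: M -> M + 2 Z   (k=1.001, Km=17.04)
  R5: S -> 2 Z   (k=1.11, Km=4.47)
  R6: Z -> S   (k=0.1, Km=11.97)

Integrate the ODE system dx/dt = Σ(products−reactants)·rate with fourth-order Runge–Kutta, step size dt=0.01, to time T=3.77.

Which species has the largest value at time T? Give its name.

RK4 with dt=0.01: 377 steps to T=3.77. Trajectory (selected grid times):
t=0.00: S=27.92 M=30.68 Z=42.88 Y=37.25
t=0.42: S=27.79 M=31.98 Z=44.43 Y=37.03
t=0.84: S=27.65 M=33.28 Z=45.99 Y=36.81
t=1.26: S=27.52 M=34.57 Z=47.55 Y=36.59
t=1.68: S=27.39 M=35.87 Z=49.12 Y=36.37
t=2.09: S=27.26 M=37.13 Z=50.65 Y=36.16
t=2.51: S=27.12 M=38.43 Z=52.23 Y=35.94
t=2.93: S=26.99 M=39.72 Z=53.82 Y=35.72
t=3.35: S=26.86 M=41.02 Z=55.41 Y=35.50
t=3.77: S=26.72 M=42.31 Z=57.00 Y=35.28
At T=3.77: S=26.72 M=42.31 Z=57.00 Y=35.28; the largest is Z.

Dominant species at T: Z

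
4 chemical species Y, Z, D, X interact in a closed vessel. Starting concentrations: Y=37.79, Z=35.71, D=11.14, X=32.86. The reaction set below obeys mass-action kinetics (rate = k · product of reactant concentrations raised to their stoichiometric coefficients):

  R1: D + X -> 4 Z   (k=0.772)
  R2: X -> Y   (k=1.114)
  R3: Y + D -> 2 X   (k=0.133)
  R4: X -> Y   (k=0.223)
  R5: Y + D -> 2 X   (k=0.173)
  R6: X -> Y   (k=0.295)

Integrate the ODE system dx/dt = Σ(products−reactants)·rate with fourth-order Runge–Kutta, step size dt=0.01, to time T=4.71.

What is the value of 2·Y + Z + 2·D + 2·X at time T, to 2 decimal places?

Check how each reaction changes W = 2·Y + Z + 2·D + 2·X (weight of products minus weight of reactants):
R1: D + X -> 4 Z: (1·4) − (2·1 + 2·1) = 4 − 4 = 0
R2: X -> Y: (2·1) − (2·1) = 2 − 2 = 0
R3: Y + D -> 2 X: (2·2) − (2·1 + 2·1) = 4 − 4 = 0
R4: X -> Y: (2·1) − (2·1) = 2 − 2 = 0
R5: Y + D -> 2 X: (2·2) − (2·1 + 2·1) = 4 − 4 = 0
R6: X -> Y: (2·1) − (2·1) = 2 − 2 = 0
Every reaction leaves W unchanged, so W is conserved and no simulation is needed: W(T) = W(0) = 2·37.79 + 35.71 + 2·11.14 + 2·32.86 = 199.29

Value at T = 199.29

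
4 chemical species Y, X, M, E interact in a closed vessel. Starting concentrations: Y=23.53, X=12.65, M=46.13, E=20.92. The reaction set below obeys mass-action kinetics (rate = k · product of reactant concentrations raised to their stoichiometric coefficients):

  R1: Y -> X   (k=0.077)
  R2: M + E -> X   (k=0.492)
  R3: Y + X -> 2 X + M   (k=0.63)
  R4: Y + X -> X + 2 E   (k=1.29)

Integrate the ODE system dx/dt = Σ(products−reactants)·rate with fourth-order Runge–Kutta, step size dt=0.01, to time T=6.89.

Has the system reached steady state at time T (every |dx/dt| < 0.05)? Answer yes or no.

Steady state at T: yes

RK4 with dt=0.01: 689 steps to T=6.89. Trajectory (selected grid times):
t=0.00: Y=23.53 X=12.65 M=46.13 E=20.92
t=0.77: Y=0.00 X=70.93 M=3.31 E=1.96
t=1.53: Y=0.00 X=72.13 M=2.10 E=0.75
t=2.30: Y=0.00 X=72.52 M=1.72 E=0.37
t=3.06: Y=0.00 X=72.68 M=1.55 E=0.20
t=3.83: Y=0.00 X=72.77 M=1.47 E=0.11
t=4.59: Y=0.00 X=72.82 M=1.42 E=0.07
t=5.36: Y=0.00 X=72.84 M=1.39 E=0.04
t=6.12: Y=0.00 X=72.86 M=1.38 E=0.02
t=6.89: Y=0.00 X=72.87 M=1.37 E=0.01
Rates at T: R1=0.0000, R2=0.0093, R3=0.0000, R4=0.0000
dx/dt at T (Σ net stoichiometry × rate): Y=+0.0000, X=+0.0093, M=-0.0093, E=-0.0093
Largest |dx/dt| is |+0.0093| (X) < 0.05 → steady.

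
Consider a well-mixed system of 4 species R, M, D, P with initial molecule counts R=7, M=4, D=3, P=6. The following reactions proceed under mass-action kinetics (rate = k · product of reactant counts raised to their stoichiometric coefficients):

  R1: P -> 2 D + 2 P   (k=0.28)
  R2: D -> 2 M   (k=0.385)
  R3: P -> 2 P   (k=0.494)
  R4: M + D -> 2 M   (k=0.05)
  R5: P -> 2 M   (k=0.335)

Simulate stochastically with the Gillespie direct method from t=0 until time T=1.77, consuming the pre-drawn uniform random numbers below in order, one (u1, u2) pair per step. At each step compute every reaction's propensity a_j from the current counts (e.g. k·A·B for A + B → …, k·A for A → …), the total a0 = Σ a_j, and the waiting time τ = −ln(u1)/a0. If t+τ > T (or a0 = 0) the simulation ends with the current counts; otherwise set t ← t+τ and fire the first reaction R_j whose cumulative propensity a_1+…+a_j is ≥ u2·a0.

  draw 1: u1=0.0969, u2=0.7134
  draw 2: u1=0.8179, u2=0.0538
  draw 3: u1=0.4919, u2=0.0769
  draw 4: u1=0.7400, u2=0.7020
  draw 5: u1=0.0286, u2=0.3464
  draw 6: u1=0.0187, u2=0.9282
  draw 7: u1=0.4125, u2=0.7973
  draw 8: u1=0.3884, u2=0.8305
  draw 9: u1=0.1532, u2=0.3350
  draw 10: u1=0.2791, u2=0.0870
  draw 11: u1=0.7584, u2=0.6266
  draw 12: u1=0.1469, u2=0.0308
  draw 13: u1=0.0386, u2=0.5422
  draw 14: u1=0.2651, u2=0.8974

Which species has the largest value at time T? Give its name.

Dominant species at T: M

t=0.000: R=7 M=4 D=3 P=6
Draw 1: a1=1.680, a2=1.155, a3=2.964, a4=0.600, a5=2.010, a0=8.409; τ=−ln(0.0969)/8.409=0.278 → t=0.278; u2·a0=0.7134·8.409=5.999; a1+…+a3=5.799 < 5.999 ≤ a1+…+a4=6.399 → R4 fires; R=7 M=5 D=2 P=6
Draw 2: a1=1.680, a2=0.770, a3=2.964, a4=0.500, a5=2.010, a0=7.924; τ=−ln(0.8179)/7.924=0.025 → t=0.303; u2·a0=0.0538·7.924=0.426 ≤ a1=1.680 → R1 fires; R=7 M=5 D=4 P=7
Draw 3: a1=1.960, a2=1.540, a3=3.458, a4=1.000, a5=2.345, a0=10.303; τ=−ln(0.4919)/10.303=0.069 → t=0.372; u2·a0=0.0769·10.303=0.792 ≤ a1=1.960 → R1 fires; R=7 M=5 D=6 P=8
Draw 4: a1=2.240, a2=2.310, a3=3.952, a4=1.500, a5=2.680, a0=12.682; τ=−ln(0.7400)/12.682=0.024 → t=0.396; u2·a0=0.7020·12.682=8.903; a1+…+a3=8.502 < 8.903 ≤ a1+…+a4=10.002 → R4 fires; R=7 M=6 D=5 P=8
Draw 5: a1=2.240, a2=1.925, a3=3.952, a4=1.500, a5=2.680, a0=12.297; τ=−ln(0.0286)/12.297=0.289 → t=0.685; u2·a0=0.3464·12.297=4.260; a1+a2=4.165 < 4.260 ≤ a1+…+a3=8.117 → R3 fires; R=7 M=6 D=5 P=9
Draw 6: a1=2.520, a2=1.925, a3=4.446, a4=1.500, a5=3.015, a0=13.406; τ=−ln(0.0187)/13.406=0.297 → t=0.981; u2·a0=0.9282·13.406=12.443; a1+…+a4=10.391 < 12.443 ≤ a1+…+a5=13.406 → R5 fires; R=7 M=8 D=5 P=8
Draw 7: a1=2.240, a2=1.925, a3=3.952, a4=2.000, a5=2.680, a0=12.797; τ=−ln(0.4125)/12.797=0.069 → t=1.051; u2·a0=0.7973·12.797=10.203; a1+…+a4=10.117 < 10.203 ≤ a1+…+a5=12.797 → R5 fires; R=7 M=10 D=5 P=7
Draw 8: a1=1.960, a2=1.925, a3=3.458, a4=2.500, a5=2.345, a0=12.188; τ=−ln(0.3884)/12.188=0.078 → t=1.128; u2·a0=0.8305·12.188=10.122; a1+…+a4=9.843 < 10.122 ≤ a1+…+a5=12.188 → R5 fires; R=7 M=12 D=5 P=6
Draw 9: a1=1.680, a2=1.925, a3=2.964, a4=3.000, a5=2.010, a0=11.579; τ=−ln(0.1532)/11.579=0.162 → t=1.290; u2·a0=0.3350·11.579=3.879; a1+a2=3.605 < 3.879 ≤ a1+…+a3=6.569 → R3 fires; R=7 M=12 D=5 P=7
Draw 10: a1=1.960, a2=1.925, a3=3.458, a4=3.000, a5=2.345, a0=12.688; τ=−ln(0.2791)/12.688=0.101 → t=1.391; u2·a0=0.0870·12.688=1.104 ≤ a1=1.960 → R1 fires; R=7 M=12 D=7 P=8
Draw 11: a1=2.240, a2=2.695, a3=3.952, a4=4.200, a5=2.680, a0=15.767; τ=−ln(0.7584)/15.767=0.018 → t=1.408; u2·a0=0.6266·15.767=9.880; a1+…+a3=8.887 < 9.880 ≤ a1+…+a4=13.087 → R4 fires; R=7 M=13 D=6 P=8
Draw 12: a1=2.240, a2=2.310, a3=3.952, a4=3.900, a5=2.680, a0=15.082; τ=−ln(0.1469)/15.082=0.127 → t=1.536; u2·a0=0.0308·15.082=0.465 ≤ a1=2.240 → R1 fires; R=7 M=13 D=8 P=9
Draw 13: a1=2.520, a2=3.080, a3=4.446, a4=5.200, a5=3.015, a0=18.261; τ=−ln(0.0386)/18.261=0.178 → t=1.714; u2·a0=0.5422·18.261=9.901; a1+a2=5.600 < 9.901 ≤ a1+…+a3=10.046 → R3 fires; R=7 M=13 D=8 P=10
Draw 14: a1=2.800, a2=3.080, a3=4.940, a4=5.200, a5=3.350, a0=19.370; τ=−ln(0.2651)/19.370=0.069 → t=1.782 > T=1.77: stop.
At T=1.77: R=7 M=13 D=8 P=10; the largest is M.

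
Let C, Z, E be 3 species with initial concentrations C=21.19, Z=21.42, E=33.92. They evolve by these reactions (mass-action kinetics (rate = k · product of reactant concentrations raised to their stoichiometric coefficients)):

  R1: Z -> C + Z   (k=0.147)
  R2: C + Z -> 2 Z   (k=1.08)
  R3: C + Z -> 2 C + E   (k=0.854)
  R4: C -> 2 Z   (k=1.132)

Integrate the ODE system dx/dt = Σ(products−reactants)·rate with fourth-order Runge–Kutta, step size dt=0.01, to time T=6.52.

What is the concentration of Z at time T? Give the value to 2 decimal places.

Z at T = 123.14

RK4 with dt=0.01: 652 steps to T=6.52. Trajectory (selected grid times):
t=0.00: C=21.19 Z=21.42 E=33.92
t=0.72: C=0.60 Z=49.83 E=116.89
t=1.45: C=0.60 Z=55.99 E=136.47
t=2.17: C=0.60 Z=62.75 E=158.33
t=2.90: C=0.61 Z=70.38 E=183.39
t=3.62: C=0.61 Z=78.76 E=211.29
t=4.35: C=0.62 Z=88.21 E=243.17
t=5.07: C=0.62 Z=98.58 E=278.58
t=5.80: C=0.62 Z=110.29 E=318.93
t=6.52: C=0.62 Z=123.14 E=363.64
Read off Z at T=6.52: 123.14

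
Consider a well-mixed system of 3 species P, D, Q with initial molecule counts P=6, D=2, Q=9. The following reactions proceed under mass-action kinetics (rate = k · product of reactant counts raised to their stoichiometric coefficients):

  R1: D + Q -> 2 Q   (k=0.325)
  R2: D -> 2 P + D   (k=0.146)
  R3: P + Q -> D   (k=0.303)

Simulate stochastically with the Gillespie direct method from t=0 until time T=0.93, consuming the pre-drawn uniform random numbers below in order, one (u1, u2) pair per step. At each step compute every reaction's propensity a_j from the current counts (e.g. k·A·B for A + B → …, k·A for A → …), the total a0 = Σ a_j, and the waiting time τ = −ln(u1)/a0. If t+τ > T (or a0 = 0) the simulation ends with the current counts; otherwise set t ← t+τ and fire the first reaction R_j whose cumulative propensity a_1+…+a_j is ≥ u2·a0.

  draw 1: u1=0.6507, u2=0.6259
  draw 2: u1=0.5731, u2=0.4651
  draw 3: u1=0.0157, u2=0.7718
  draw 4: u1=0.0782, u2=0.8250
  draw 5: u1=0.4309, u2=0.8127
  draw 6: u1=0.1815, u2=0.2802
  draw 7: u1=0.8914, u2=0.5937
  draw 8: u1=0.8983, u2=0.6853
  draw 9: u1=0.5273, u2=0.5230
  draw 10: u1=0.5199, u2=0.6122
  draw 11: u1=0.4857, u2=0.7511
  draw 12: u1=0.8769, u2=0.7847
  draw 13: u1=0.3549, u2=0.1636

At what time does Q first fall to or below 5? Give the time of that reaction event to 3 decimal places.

t=0.000: P=6 D=2 Q=9
Draw 1: a1=5.850, a2=0.292, a3=16.362, a0=22.504; τ=−ln(0.6507)/22.504=0.019 → t=0.019; u2·a0=0.6259·22.504=14.085; a1+a2=6.142 < 14.085 ≤ a1+…+a3=22.504 → R3 fires; P=5 D=3 Q=8
Draw 2: a1=7.800, a2=0.438, a3=12.120, a0=20.358; τ=−ln(0.5731)/20.358=0.027 → t=0.046; u2·a0=0.4651·20.358=9.469; a1+a2=8.238 < 9.469 ≤ a1+…+a3=20.358 → R3 fires; P=4 D=4 Q=7
Draw 3: a1=9.100, a2=0.584, a3=8.484, a0=18.168; τ=−ln(0.0157)/18.168=0.229 → t=0.275; u2·a0=0.7718·18.168=14.022; a1+a2=9.684 < 14.022 ≤ a1+…+a3=18.168 → R3 fires; P=3 D=5 Q=6
Draw 4: a1=9.750, a2=0.730, a3=5.454, a0=15.934; τ=−ln(0.0782)/15.934=0.160 → t=0.435; u2·a0=0.8250·15.934=13.146; a1+a2=10.480 < 13.146 ≤ a1+…+a3=15.934 → R3 fires; P=2 D=6 Q=5
Draw 5: a1=9.750, a2=0.876, a3=3.030, a0=13.656; τ=−ln(0.4309)/13.656=0.062 → t=0.497; u2·a0=0.8127·13.656=11.098; a1+a2=10.626 < 11.098 ≤ a1+…+a3=13.656 → R3 fires; P=1 D=7 Q=4
Draw 6: a1=9.100, a2=1.022, a3=1.212, a0=11.334; τ=−ln(0.1815)/11.334=0.151 → t=0.647; u2·a0=0.2802·11.334=3.176 ≤ a1=9.100 → R1 fires; P=1 D=6 Q=5
Draw 7: a1=9.750, a2=0.876, a3=1.515, a0=12.141; τ=−ln(0.8914)/12.141=0.009 → t=0.657; u2·a0=0.5937·12.141=7.208 ≤ a1=9.750 → R1 fires; P=1 D=5 Q=6
Draw 8: a1=9.750, a2=0.730, a3=1.818, a0=12.298; τ=−ln(0.8983)/12.298=0.009 → t=0.665; u2·a0=0.6853·12.298=8.428 ≤ a1=9.750 → R1 fires; P=1 D=4 Q=7
Draw 9: a1=9.100, a2=0.584, a3=2.121, a0=11.805; τ=−ln(0.5273)/11.805=0.054 → t=0.720; u2·a0=0.5230·11.805=6.174 ≤ a1=9.100 → R1 fires; P=1 D=3 Q=8
Draw 10: a1=7.800, a2=0.438, a3=2.424, a0=10.662; τ=−ln(0.5199)/10.662=0.061 → t=0.781; u2·a0=0.6122·10.662=6.527 ≤ a1=7.800 → R1 fires; P=1 D=2 Q=9
Draw 11: a1=5.850, a2=0.292, a3=2.727, a0=8.869; τ=−ln(0.4857)/8.869=0.081 → t=0.862; u2·a0=0.7511·8.869=6.662; a1+a2=6.142 < 6.662 ≤ a1+…+a3=8.869 → R3 fires; P=0 D=3 Q=8
Draw 12: a1=7.800, a2=0.438, a3=0.000, a0=8.238; τ=−ln(0.8769)/8.238=0.016 → t=0.878; u2·a0=0.7847·8.238=6.464 ≤ a1=7.800 → R1 fires; P=0 D=2 Q=9
Draw 13: a1=5.850, a2=0.292, a3=0.000, a0=6.142; τ=−ln(0.3549)/6.142=0.169 → t=1.047 > T=0.93: stop.
Q first becomes ≤ 5 when it reaches 5 at the event at t=0.435.

Threshold first reached at t = 0.435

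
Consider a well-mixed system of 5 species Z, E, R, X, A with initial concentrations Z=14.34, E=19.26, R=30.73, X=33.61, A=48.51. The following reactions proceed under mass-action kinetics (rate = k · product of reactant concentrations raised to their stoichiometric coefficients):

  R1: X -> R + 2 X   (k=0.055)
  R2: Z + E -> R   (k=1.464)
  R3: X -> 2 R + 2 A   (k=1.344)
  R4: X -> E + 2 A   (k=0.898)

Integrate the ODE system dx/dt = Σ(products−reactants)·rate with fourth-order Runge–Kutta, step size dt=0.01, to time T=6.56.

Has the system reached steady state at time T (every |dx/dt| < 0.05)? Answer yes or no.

RK4 with dt=0.01: 656 steps to T=6.56. Trajectory (selected grid times):
t=0.00: Z=14.34 E=19.26 R=30.73 X=33.61 A=48.51
t=0.73: Z=0.00 E=15.92 R=78.68 X=6.81 A=103.46
t=1.46: Z=0.00 E=18.15 R=85.49 X=1.38 A=114.59
t=2.19: Z=0.00 E=18.61 R=86.87 X=0.28 A=116.85
t=2.92: Z=0.00 E=18.70 R=87.15 X=0.06 A=117.30
t=3.64: Z=0.00 E=18.72 R=87.21 X=0.01 A=117.40
t=4.37: Z=0.00 E=18.72 R=87.22 X=0.00 A=117.42
t=5.10: Z=0.00 E=18.72 R=87.22 X=0.00 A=117.42
t=5.83: Z=0.00 E=18.72 R=87.22 X=0.00 A=117.42
t=6.56: Z=0.00 E=18.72 R=87.22 X=0.00 A=117.42
Rates at T: R1=0.0000, R2=0.0000, R3=0.0000, R4=0.0000
dx/dt at T (Σ net stoichiometry × rate): Z=-0.0000, E=+0.0000, R=+0.0001, X=-0.0000, A=+0.0001
Largest |dx/dt| is |+0.0001| (A) < 0.05 → steady.

Steady state at T: yes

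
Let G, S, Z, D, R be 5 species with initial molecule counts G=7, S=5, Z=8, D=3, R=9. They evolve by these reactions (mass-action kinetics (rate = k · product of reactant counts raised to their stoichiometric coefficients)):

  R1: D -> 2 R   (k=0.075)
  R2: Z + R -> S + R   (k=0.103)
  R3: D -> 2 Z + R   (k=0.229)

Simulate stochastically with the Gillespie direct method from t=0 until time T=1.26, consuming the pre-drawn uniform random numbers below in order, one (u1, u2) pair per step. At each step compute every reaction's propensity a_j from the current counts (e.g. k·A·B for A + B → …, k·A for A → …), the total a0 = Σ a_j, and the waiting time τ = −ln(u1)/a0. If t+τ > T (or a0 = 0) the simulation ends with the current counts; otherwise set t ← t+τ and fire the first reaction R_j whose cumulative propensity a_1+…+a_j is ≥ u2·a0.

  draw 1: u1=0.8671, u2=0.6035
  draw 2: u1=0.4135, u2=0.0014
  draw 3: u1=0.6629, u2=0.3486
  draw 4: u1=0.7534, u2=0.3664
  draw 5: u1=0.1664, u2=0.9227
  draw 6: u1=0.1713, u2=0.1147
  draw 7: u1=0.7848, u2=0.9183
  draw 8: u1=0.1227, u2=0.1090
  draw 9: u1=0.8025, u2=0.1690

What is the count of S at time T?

t=0.000: G=7 S=5 Z=8 D=3 R=9
Draw 1: a1=0.225, a2=7.416, a3=0.687, a0=8.328; τ=−ln(0.8671)/8.328=0.017 → t=0.017; u2·a0=0.6035·8.328=5.026; a1=0.225 < 5.026 ≤ a1+a2=7.641 → R2 fires; G=7 S=6 Z=7 D=3 R=9
Draw 2: a1=0.225, a2=6.489, a3=0.687, a0=7.401; τ=−ln(0.4135)/7.401=0.119 → t=0.136; u2·a0=0.0014·7.401=0.010 ≤ a1=0.225 → R1 fires; G=7 S=6 Z=7 D=2 R=11
Draw 3: a1=0.150, a2=7.931, a3=0.458, a0=8.539; τ=−ln(0.6629)/8.539=0.048 → t=0.185; u2·a0=0.3486·8.539=2.977; a1=0.150 < 2.977 ≤ a1+a2=8.081 → R2 fires; G=7 S=7 Z=6 D=2 R=11
Draw 4: a1=0.150, a2=6.798, a3=0.458, a0=7.406; τ=−ln(0.7534)/7.406=0.038 → t=0.223; u2·a0=0.3664·7.406=2.714; a1=0.150 < 2.714 ≤ a1+a2=6.948 → R2 fires; G=7 S=8 Z=5 D=2 R=11
Draw 5: a1=0.150, a2=5.665, a3=0.458, a0=6.273; τ=−ln(0.1664)/6.273=0.286 → t=0.509; u2·a0=0.9227·6.273=5.788; a1=0.150 < 5.788 ≤ a1+a2=5.815 → R2 fires; G=7 S=9 Z=4 D=2 R=11
Draw 6: a1=0.150, a2=4.532, a3=0.458, a0=5.140; τ=−ln(0.1713)/5.140=0.343 → t=0.852; u2·a0=0.1147·5.140=0.590; a1=0.150 < 0.590 ≤ a1+a2=4.682 → R2 fires; G=7 S=10 Z=3 D=2 R=11
Draw 7: a1=0.150, a2=3.399, a3=0.458, a0=4.007; τ=−ln(0.7848)/4.007=0.060 → t=0.912; u2·a0=0.9183·4.007=3.680; a1+a2=3.549 < 3.680 ≤ a1+…+a3=4.007 → R3 fires; G=7 S=10 Z=5 D=1 R=12
Draw 8: a1=0.075, a2=6.180, a3=0.229, a0=6.484; τ=−ln(0.1227)/6.484=0.324 → t=1.236; u2·a0=0.1090·6.484=0.707; a1=0.075 < 0.707 ≤ a1+a2=6.255 → R2 fires; G=7 S=11 Z=4 D=1 R=12
Draw 9: a1=0.075, a2=4.944, a3=0.229, a0=5.248; τ=−ln(0.8025)/5.248=0.042 → t=1.278 > T=1.26: stop.
Read off S at T=1.26: 11

S at T = 11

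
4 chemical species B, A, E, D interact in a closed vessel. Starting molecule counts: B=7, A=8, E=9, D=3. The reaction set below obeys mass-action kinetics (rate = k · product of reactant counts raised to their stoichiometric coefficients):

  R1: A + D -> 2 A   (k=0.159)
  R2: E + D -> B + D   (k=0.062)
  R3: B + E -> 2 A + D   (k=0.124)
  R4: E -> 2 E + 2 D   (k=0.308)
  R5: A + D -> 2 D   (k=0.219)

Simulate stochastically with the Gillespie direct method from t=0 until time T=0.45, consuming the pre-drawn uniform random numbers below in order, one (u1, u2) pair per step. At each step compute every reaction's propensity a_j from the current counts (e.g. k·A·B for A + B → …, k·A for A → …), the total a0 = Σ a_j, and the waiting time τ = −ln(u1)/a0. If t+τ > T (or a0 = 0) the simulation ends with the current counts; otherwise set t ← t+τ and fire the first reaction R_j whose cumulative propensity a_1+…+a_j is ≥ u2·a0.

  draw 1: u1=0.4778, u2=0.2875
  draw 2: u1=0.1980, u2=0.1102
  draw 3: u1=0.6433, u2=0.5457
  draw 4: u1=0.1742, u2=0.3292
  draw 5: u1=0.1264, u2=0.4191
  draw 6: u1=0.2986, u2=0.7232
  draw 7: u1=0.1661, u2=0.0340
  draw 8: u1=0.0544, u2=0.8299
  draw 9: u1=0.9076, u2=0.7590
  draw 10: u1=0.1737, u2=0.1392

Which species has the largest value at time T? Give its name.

Dominant species at T: A

t=0.000: B=7 A=8 E=9 D=3
Draw 1: a1=3.816, a2=1.674, a3=7.812, a4=2.772, a5=5.256, a0=21.330; τ=−ln(0.4778)/21.330=0.035 → t=0.035; u2·a0=0.2875·21.330=6.132; a1+a2=5.490 < 6.132 ≤ a1+…+a3=13.302 → R3 fires; B=6 A=10 E=8 D=4
Draw 2: a1=6.360, a2=1.984, a3=5.952, a4=2.464, a5=8.760, a0=25.520; τ=−ln(0.1980)/25.520=0.063 → t=0.098; u2·a0=0.1102·25.520=2.812 ≤ a1=6.360 → R1 fires; B=6 A=11 E=8 D=3
Draw 3: a1=5.247, a2=1.488, a3=5.952, a4=2.464, a5=7.227, a0=22.378; τ=−ln(0.6433)/22.378=0.020 → t=0.118; u2·a0=0.5457·22.378=12.212; a1+a2=6.735 < 12.212 ≤ a1+…+a3=12.687 → R3 fires; B=5 A=13 E=7 D=4
Draw 4: a1=8.268, a2=1.736, a3=4.340, a4=2.156, a5=11.388, a0=27.888; τ=−ln(0.1742)/27.888=0.063 → t=0.180; u2·a0=0.3292·27.888=9.181; a1=8.268 < 9.181 ≤ a1+a2=10.004 → R2 fires; B=6 A=13 E=6 D=4
Draw 5: a1=8.268, a2=1.488, a3=4.464, a4=1.848, a5=11.388, a0=27.456; τ=−ln(0.1264)/27.456=0.075 → t=0.256; u2·a0=0.4191·27.456=11.507; a1+a2=9.756 < 11.507 ≤ a1+…+a3=14.220 → R3 fires; B=5 A=15 E=5 D=5
Draw 6: a1=11.925, a2=1.550, a3=3.100, a4=1.540, a5=16.425, a0=34.540; τ=−ln(0.2986)/34.540=0.035 → t=0.291; u2·a0=0.7232·34.540=24.979; a1+…+a4=18.115 < 24.979 ≤ a1+…+a5=34.540 → R5 fires; B=5 A=14 E=5 D=6
Draw 7: a1=13.356, a2=1.860, a3=3.100, a4=1.540, a5=18.396, a0=38.252; τ=−ln(0.1661)/38.252=0.047 → t=0.338; u2·a0=0.0340·38.252=1.301 ≤ a1=13.356 → R1 fires; B=5 A=15 E=5 D=5
Draw 8: a1=11.925, a2=1.550, a3=3.100, a4=1.540, a5=16.425, a0=34.540; τ=−ln(0.0544)/34.540=0.084 → t=0.422; u2·a0=0.8299·34.540=28.665; a1+…+a4=18.115 < 28.665 ≤ a1+…+a5=34.540 → R5 fires; B=5 A=14 E=5 D=6
Draw 9: a1=13.356, a2=1.860, a3=3.100, a4=1.540, a5=18.396, a0=38.252; τ=−ln(0.9076)/38.252=0.003 → t=0.425; u2·a0=0.7590·38.252=29.033; a1+…+a4=19.856 < 29.033 ≤ a1+…+a5=38.252 → R5 fires; B=5 A=13 E=5 D=7
Draw 10: a1=14.469, a2=2.170, a3=3.100, a4=1.540, a5=19.929, a0=41.208; τ=−ln(0.1737)/41.208=0.042 → t=0.467 > T=0.45: stop.
At T=0.45: B=5 A=13 E=5 D=7; the largest is A.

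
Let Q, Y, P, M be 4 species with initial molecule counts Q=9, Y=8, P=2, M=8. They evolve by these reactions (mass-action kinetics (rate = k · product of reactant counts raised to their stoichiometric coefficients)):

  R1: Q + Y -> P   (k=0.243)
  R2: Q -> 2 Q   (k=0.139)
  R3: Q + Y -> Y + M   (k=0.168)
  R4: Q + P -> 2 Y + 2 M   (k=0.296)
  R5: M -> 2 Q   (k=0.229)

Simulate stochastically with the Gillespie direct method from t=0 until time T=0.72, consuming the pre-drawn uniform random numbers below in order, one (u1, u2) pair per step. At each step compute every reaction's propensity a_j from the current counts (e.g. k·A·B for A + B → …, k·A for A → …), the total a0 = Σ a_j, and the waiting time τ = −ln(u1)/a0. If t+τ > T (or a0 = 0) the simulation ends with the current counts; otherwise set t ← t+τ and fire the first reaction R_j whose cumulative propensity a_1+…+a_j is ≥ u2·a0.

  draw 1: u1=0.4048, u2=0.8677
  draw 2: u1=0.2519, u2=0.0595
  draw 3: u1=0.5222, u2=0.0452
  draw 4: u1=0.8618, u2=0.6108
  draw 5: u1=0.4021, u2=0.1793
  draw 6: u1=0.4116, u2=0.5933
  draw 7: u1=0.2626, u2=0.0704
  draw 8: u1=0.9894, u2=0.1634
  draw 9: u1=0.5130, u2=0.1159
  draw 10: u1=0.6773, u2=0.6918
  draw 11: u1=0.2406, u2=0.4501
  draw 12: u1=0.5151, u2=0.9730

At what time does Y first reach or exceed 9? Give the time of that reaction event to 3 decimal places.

Threshold first reached at t = 0.024

t=0.000: Q=9 Y=8 P=2 M=8
Draw 1: a1=17.496, a2=1.251, a3=12.096, a4=5.328, a5=1.832, a0=38.003; τ=−ln(0.4048)/38.003=0.024 → t=0.024; u2·a0=0.8677·38.003=32.975; a1+…+a3=30.843 < 32.975 ≤ a1+…+a4=36.171 → R4 fires; Q=8 Y=10 P=1 M=10
Draw 2: a1=19.440, a2=1.112, a3=13.440, a4=2.368, a5=2.290, a0=38.650; τ=−ln(0.2519)/38.650=0.036 → t=0.059; u2·a0=0.0595·38.650=2.300 ≤ a1=19.440 → R1 fires; Q=7 Y=9 P=2 M=10
Draw 3: a1=15.309, a2=0.973, a3=10.584, a4=4.144, a5=2.290, a0=33.300; τ=−ln(0.5222)/33.300=0.020 → t=0.079; u2·a0=0.0452·33.300=1.505 ≤ a1=15.309 → R1 fires; Q=6 Y=8 P=3 M=10
Draw 4: a1=11.664, a2=0.834, a3=8.064, a4=5.328, a5=2.290, a0=28.180; τ=−ln(0.8618)/28.180=0.005 → t=0.084; u2·a0=0.6108·28.180=17.212; a1+a2=12.498 < 17.212 ≤ a1+…+a3=20.562 → R3 fires; Q=5 Y=8 P=3 M=11
Draw 5: a1=9.720, a2=0.695, a3=6.720, a4=4.440, a5=2.519, a0=24.094; τ=−ln(0.4021)/24.094=0.038 → t=0.122; u2·a0=0.1793·24.094=4.320 ≤ a1=9.720 → R1 fires; Q=4 Y=7 P=4 M=11
Draw 6: a1=6.804, a2=0.556, a3=4.704, a4=4.736, a5=2.519, a0=19.319; τ=−ln(0.4116)/19.319=0.046 → t=0.168; u2·a0=0.5933·19.319=11.462; a1+a2=7.360 < 11.462 ≤ a1+…+a3=12.064 → R3 fires; Q=3 Y=7 P=4 M=12
Draw 7: a1=5.103, a2=0.417, a3=3.528, a4=3.552, a5=2.748, a0=15.348; τ=−ln(0.2626)/15.348=0.087 → t=0.255; u2·a0=0.0704·15.348=1.080 ≤ a1=5.103 → R1 fires; Q=2 Y=6 P=5 M=12
Draw 8: a1=2.916, a2=0.278, a3=2.016, a4=2.960, a5=2.748, a0=10.918; τ=−ln(0.9894)/10.918=0.001 → t=0.256; u2·a0=0.1634·10.918=1.784 ≤ a1=2.916 → R1 fires; Q=1 Y=5 P=6 M=12
Draw 9: a1=1.215, a2=0.139, a3=0.840, a4=1.776, a5=2.748, a0=6.718; τ=−ln(0.5130)/6.718=0.099 → t=0.355; u2·a0=0.1159·6.718=0.779 ≤ a1=1.215 → R1 fires; Q=0 Y=4 P=7 M=12
Draw 10: a1=0.000, a2=0.000, a3=0.000, a4=0.000, a5=2.748, a0=2.748; τ=−ln(0.6773)/2.748=0.142 → t=0.497; u2·a0=0.6918·2.748=1.901; a1+…+a4=0.000 < 1.901 ≤ a1+…+a5=2.748 → R5 fires; Q=2 Y=4 P=7 M=11
Draw 11: a1=1.944, a2=0.278, a3=1.344, a4=4.144, a5=2.519, a0=10.229; τ=−ln(0.2406)/10.229=0.139 → t=0.637; u2·a0=0.4501·10.229=4.604; a1+…+a3=3.566 < 4.604 ≤ a1+…+a4=7.710 → R4 fires; Q=1 Y=6 P=6 M=13
Draw 12: a1=1.458, a2=0.139, a3=1.008, a4=1.776, a5=2.977, a0=7.358; τ=−ln(0.5151)/7.358=0.090 → t=0.727 > T=0.72: stop.
Y first becomes ≥ 9 when it reaches 10 at the event at t=0.024.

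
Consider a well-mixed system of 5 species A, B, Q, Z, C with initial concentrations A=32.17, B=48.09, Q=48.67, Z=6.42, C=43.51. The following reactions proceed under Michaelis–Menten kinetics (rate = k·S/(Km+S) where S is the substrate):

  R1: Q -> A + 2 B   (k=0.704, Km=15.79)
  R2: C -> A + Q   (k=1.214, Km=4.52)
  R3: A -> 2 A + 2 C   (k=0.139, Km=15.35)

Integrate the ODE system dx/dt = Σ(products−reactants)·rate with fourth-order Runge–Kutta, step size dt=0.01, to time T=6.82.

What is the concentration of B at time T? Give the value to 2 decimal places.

B at T = 55.41

RK4 with dt=0.01: 682 steps to T=6.82. Trajectory (selected grid times):
t=0.00: A=32.17 B=48.09 Q=48.67 Z=6.42 C=43.51
t=0.76: A=33.48 B=48.90 Q=49.10 Z=6.42 C=42.82
t=1.52: A=34.79 B=49.71 Q=49.53 Z=6.42 C=42.13
t=2.27: A=36.09 B=50.51 Q=49.95 Z=6.42 C=41.45
t=3.03: A=37.40 B=51.32 Q=50.37 Z=6.42 C=40.77
t=3.79: A=38.71 B=52.14 Q=50.80 Z=6.42 C=40.09
t=4.55: A=40.03 B=52.96 Q=51.22 Z=6.42 C=39.42
t=5.30: A=41.32 B=53.77 Q=51.63 Z=6.42 C=38.75
t=6.06: A=42.64 B=54.59 Q=52.04 Z=6.42 C=38.08
t=6.82: A=43.95 B=55.41 Q=52.46 Z=6.42 C=37.41
Read off B at T=6.82: 55.41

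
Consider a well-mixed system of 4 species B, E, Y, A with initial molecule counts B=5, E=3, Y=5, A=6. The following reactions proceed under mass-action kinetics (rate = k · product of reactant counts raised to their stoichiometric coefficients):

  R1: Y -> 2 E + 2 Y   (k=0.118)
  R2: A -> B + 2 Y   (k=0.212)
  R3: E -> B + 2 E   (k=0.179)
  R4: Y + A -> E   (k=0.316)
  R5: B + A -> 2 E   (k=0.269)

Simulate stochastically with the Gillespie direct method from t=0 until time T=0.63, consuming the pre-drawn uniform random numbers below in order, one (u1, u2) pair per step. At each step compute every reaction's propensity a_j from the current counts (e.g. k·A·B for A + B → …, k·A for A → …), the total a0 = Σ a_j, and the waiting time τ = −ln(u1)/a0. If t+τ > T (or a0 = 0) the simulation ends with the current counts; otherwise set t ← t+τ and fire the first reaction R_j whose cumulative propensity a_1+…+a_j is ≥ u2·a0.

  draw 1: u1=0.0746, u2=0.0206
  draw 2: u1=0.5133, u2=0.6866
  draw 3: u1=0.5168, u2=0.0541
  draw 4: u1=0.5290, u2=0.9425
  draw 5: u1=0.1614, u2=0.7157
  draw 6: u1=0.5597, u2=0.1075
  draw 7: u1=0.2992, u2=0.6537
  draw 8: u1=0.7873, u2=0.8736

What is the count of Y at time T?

Y at T = 8

t=0.000: B=5 E=3 Y=5 A=6
Draw 1: a1=0.590, a2=1.272, a3=0.537, a4=9.480, a5=8.070, a0=19.949; τ=−ln(0.0746)/19.949=0.130 → t=0.130; u2·a0=0.0206·19.949=0.411 ≤ a1=0.590 → R1 fires; B=5 E=5 Y=6 A=6
Draw 2: a1=0.708, a2=1.272, a3=0.895, a4=11.376, a5=8.070, a0=22.321; τ=−ln(0.5133)/22.321=0.030 → t=0.160; u2·a0=0.6866·22.321=15.326; a1+…+a4=14.251 < 15.326 ≤ a1+…+a5=22.321 → R5 fires; B=4 E=7 Y=6 A=5
Draw 3: a1=0.708, a2=1.060, a3=1.253, a4=9.480, a5=5.380, a0=17.881; τ=−ln(0.5168)/17.881=0.037 → t=0.197; u2·a0=0.0541·17.881=0.967; a1=0.708 < 0.967 ≤ a1+a2=1.768 → R2 fires; B=5 E=7 Y=8 A=4
Draw 4: a1=0.944, a2=0.848, a3=1.253, a4=10.112, a5=5.380, a0=18.537; τ=−ln(0.5290)/18.537=0.034 → t=0.231; u2·a0=0.9425·18.537=17.471; a1+…+a4=13.157 < 17.471 ≤ a1+…+a5=18.537 → R5 fires; B=4 E=9 Y=8 A=3
Draw 5: a1=0.944, a2=0.636, a3=1.611, a4=7.584, a5=3.228, a0=14.003; τ=−ln(0.1614)/14.003=0.130 → t=0.362; u2·a0=0.7157·14.003=10.022; a1+…+a3=3.191 < 10.022 ≤ a1+…+a4=10.775 → R4 fires; B=4 E=10 Y=7 A=2
Draw 6: a1=0.826, a2=0.424, a3=1.790, a4=4.424, a5=2.152, a0=9.616; τ=−ln(0.5597)/9.616=0.060 → t=0.422; u2·a0=0.1075·9.616=1.034; a1=0.826 < 1.034 ≤ a1+a2=1.250 → R2 fires; B=5 E=10 Y=9 A=1
Draw 7: a1=1.062, a2=0.212, a3=1.790, a4=2.844, a5=1.345, a0=7.253; τ=−ln(0.2992)/7.253=0.166 → t=0.588; u2·a0=0.6537·7.253=4.741; a1+…+a3=3.064 < 4.741 ≤ a1+…+a4=5.908 → R4 fires; B=5 E=11 Y=8 A=0
Draw 8: a1=0.944, a2=0.000, a3=1.969, a4=0.000, a5=0.000, a0=2.913; τ=−ln(0.7873)/2.913=0.082 → t=0.670 > T=0.63: stop.
Read off Y at T=0.63: 8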